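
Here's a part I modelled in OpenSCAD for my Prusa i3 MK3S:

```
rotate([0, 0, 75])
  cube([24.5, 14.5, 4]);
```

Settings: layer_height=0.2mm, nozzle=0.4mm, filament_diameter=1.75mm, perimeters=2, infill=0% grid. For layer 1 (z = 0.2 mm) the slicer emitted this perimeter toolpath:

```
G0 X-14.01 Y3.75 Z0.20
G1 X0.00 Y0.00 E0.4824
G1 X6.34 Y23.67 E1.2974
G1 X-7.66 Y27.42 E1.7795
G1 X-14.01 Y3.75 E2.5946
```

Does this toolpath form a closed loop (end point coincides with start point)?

Start point (G0): (-14.01, 3.75). End point (last G1): the path returns to the start — closed.

yes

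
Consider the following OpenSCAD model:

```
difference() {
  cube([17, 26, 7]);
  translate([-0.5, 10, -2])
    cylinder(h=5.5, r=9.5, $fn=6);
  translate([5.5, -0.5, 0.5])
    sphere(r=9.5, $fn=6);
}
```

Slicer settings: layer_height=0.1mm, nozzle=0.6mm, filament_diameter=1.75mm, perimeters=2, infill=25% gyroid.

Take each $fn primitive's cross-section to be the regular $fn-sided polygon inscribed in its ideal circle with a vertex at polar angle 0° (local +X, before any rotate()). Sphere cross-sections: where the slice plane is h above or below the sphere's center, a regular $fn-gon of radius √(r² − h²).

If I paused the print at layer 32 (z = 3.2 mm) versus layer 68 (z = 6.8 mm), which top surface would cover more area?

Layer 32 (z = 3.2): the cube (footprint 17×26) is included at this height (area 442.00 mm²); the r=9.5 cylinder at (-0.5, 10) gives a regular 6-gon of circumradius 9.5 (constant along its height) (area = (6/2)·9.500²·sin(360°/6) = 234.48 mm²); the r=9.5 sphere at (5.5, -0.5) slices to a regular 6-gon of circumradius 9.108 (√(r²−h²) with h=2.7 from center) (area = (6/2)·9.108²·sin(360°/6) = 215.54 mm²); After the difference (first − rest): starting from the 17×26 cube (442.00 mm²), the r=9.5 cylinder at (-0.5, 10) partially overlaps it — only the 109.01 mm² overlap (of its 234.48 mm²) is removed, clipping the outline; the r=9.5 sphere at (5.5, -0.5) partially overlaps it — only the 57.07 mm² overlap (of its 215.54 mm²) is removed, clipping the outline — area = 275.92 mm². So its area = 275.92 mm². Layer 68 (z = 6.8): the 17×26 cube contributes its full rectangle (area 442.00 mm²); the cylinder at (-0.5, 10) is absent (z outside [-2, 3.5]); the r=9.5 sphere at (5.5, -0.5) slices to a regular 6-gon of circumradius 7.111 (√(r²−h²) with h=6.3 from center) (area = (6/2)·7.111²·sin(360°/6) = 131.36 mm²); After the difference (first − rest): starting from the 17×26 cube (442.00 mm²), the r=9.5 sphere at (5.5, -0.5) partially overlaps it — only the 57.20 mm² overlap (of its 131.36 mm²) is removed, clipping the outline — area = 384.80 mm². So its area = 384.80 mm². Layer 68 is larger (384.80 vs 275.92 mm²).

layer 68 (z = 6.8 mm)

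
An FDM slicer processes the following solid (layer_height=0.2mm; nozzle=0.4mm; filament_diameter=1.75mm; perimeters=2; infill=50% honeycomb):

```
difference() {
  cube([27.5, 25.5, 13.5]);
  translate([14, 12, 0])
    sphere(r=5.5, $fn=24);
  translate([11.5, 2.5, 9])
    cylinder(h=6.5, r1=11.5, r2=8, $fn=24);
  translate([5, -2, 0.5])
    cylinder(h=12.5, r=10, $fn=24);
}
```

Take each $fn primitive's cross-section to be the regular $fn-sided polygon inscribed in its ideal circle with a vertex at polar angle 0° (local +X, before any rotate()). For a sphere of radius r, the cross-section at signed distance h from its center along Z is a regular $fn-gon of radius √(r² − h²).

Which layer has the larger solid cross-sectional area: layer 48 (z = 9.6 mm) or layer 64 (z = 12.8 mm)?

Layer 48 (z = 9.6): the cube is present — its section is the full 27.5×25.5 rectangle (area 701.25 mm²); the sphere at (14, 12) is absent (|z−center|=9.600 > r=5.5); the cone at (11.5, 2.5) contributes a regular 24-gon of circumradius 11.177 (interpolated between r1=11.5 and r2=8 at t=0.092) (area = (24/2)·11.177²·sin(360°/24) = 387.99 mm²); the r=10 cylinder at (5, -2) contributes a regular 24-gon of circumradius 10 (area = (24/2)·10.000²·sin(360°/24) = 310.58 mm²); After the difference (first − rest): starting from the 27.5×25.5 cube (701.25 mm²), the cone at (11.5, 2.5) partially overlaps it — only the 249.06 mm² overlap (of its 387.99 mm²) is removed, clipping the outline; the r=10 cylinder at (5, -2) partially overlaps it — only the 4.31 mm² overlap (of its 310.58 mm²) is removed, clipping the outline — area = 447.89 mm². So its area = 447.89 mm². Layer 64 (z = 12.8): the 27.5×25.5 cube contributes its full rectangle (area 701.25 mm²); the sphere at (14, 12) is not intersected at this z (|z−center|=12.800 > r=5.5); the cone at (11.5, 2.5) (r1=11.5→r2=8) has section circumradius 9.454 here — a regular 24-gon (area = (24/2)·9.454²·sin(360°/24) = 277.58 mm²); the r=10 cylinder at (5, -2) gives a regular 24-gon of circumradius 10 (constant along its height) (area = (24/2)·10.000²·sin(360°/24) = 310.58 mm²); After the difference (first − rest): starting from the 27.5×25.5 cube (701.25 mm²), the cone at (11.5, 2.5) partially overlaps it — only the 185.24 mm² overlap (of its 277.58 mm²) is removed, clipping the outline; the r=10 cylinder at (5, -2) partially overlaps it — only the 17.81 mm² overlap (of its 310.58 mm²) is removed, clipping the outline — area = 498.20 mm². So its area = 498.20 mm². Layer 64 is larger (498.20 vs 447.89 mm²).

layer 64 (z = 12.8 mm)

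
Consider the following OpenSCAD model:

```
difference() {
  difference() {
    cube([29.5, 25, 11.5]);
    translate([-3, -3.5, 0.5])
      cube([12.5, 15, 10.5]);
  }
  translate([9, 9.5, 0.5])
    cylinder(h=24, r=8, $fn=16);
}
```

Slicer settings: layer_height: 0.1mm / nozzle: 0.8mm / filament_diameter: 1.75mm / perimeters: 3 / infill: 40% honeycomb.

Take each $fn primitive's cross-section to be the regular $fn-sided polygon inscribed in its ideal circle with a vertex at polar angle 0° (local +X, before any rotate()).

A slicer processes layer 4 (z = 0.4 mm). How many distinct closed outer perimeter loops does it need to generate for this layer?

At z = 0.4 mm: the cube (footprint 29.5×25) is included at this height; the cube at (-3, -3.5) is absent (z outside [0.5, 11]); Taking the first minus the rest: none of the subtracted shapes is present at this height, so the 29.5×25 cube is unchanged — 1 connected region; the cylinder at (9, 9.5) is not intersected at this z (z outside [0.5, 24.5]); Subtracting the remaining from the first: none of the subtracted shapes is present at this height, so that combined region is unchanged — 1 connected region. The result has 1 disconnected region.

1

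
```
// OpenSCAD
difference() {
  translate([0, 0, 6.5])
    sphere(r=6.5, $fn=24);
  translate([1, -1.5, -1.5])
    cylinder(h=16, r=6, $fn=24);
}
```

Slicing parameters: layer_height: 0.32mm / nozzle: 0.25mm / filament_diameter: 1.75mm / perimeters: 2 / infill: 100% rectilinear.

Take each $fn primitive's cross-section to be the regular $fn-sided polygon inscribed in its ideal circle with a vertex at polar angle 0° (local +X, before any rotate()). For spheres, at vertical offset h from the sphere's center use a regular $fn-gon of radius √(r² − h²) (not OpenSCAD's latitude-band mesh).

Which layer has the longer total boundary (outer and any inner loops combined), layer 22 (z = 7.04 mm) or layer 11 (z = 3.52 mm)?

layer 22 (z = 7.04 mm)

Layer 22 (z = 7.04): the sphere: section is a regular 24-gon, circumradius = √(r²−h²) = √(6.5²−0.54²) = 6.478 (perimeter = 2·24·6.478·sin(180°/24) = 40.58 mm); the r=6 cylinder at (1, -1.5) gives a regular 24-gon of circumradius 6 (constant along its height) (perimeter = 2·24·6.000·sin(180°/24) = 37.59 mm); Taking the first minus the rest: starting from the r=6.5 sphere, the r=6 cylinder at (1, -1.5) partially overlaps it — only the 97.99 mm² overlap (of its 111.81 mm²) is removed, clipping the outline — boundary = 45.78 mm. So its perimeter = 45.78 mm. Layer 11 (z = 3.52): the sphere: section is a regular 24-gon, circumradius = √(r²−h²) = √(6.5²−2.98²) = 5.777 (perimeter = 2·24·5.777·sin(180°/24) = 36.19 mm); the r=6 cylinder at (1, -1.5) contributes a regular 24-gon of circumradius 6 (perimeter = 2·24·6.000·sin(180°/24) = 37.59 mm); Subtracting the remaining from the first: starting from the r=6.5 sphere, the r=6 cylinder at (1, -1.5) partially overlaps it — only the 86.54 mm² overlap (of its 111.81 mm²) is removed, clipping the outline — boundary = 33.99 mm. So its perimeter = 33.99 mm. Layer 22 is larger (45.78 vs 33.99 mm).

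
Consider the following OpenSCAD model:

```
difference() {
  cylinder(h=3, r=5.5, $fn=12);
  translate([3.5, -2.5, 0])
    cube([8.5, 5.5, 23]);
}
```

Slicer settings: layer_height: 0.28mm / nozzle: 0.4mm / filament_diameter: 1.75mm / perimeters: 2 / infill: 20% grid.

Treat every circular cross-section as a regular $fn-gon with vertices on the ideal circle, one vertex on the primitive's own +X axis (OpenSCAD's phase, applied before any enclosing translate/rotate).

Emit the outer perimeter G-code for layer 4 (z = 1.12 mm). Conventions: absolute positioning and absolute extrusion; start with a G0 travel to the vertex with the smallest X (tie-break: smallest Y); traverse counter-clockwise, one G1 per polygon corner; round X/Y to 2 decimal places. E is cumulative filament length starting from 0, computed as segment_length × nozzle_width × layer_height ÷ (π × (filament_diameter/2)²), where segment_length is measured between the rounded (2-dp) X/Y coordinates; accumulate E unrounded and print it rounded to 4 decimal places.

G0 X-5.50 Y0.00 Z1.12
G1 X-4.76 Y-2.75 E0.1326
G1 X-2.75 Y-4.76 E0.2650
G1 X0.00 Y-5.50 E0.3976
G1 X2.75 Y-4.76 E0.5302
G1 X4.76 Y-2.75 E0.6625
G1 X4.83 Y-2.50 E0.6746
G1 X3.50 Y-2.50 E0.7366
G1 X3.50 Y3.00 E0.9927
G1 X4.51 Y3.00 E1.0397
G1 X2.75 Y4.76 E1.1556
G1 X0.00 Y5.50 E1.2882
G1 X-2.75 Y4.76 E1.4208
G1 X-4.76 Y2.75 E1.5532
G1 X-5.50 Y0.00 E1.6858

At z = 1.12 mm: the r=5.5 cylinder gives a regular 12-gon of circumradius 5.5 (constant along its height); the cube at (3.5, -2.5) is present — its section is the full 8.5×5.5 rectangle; Subtracting the remaining from the first: starting from the r=5.5 cylinder, the 8.5×5.5 cube at (3.5, -2.5) partially overlaps it — only the 8.93 mm² overlap (of its 46.75 mm²) is removed, clipping the outline — 1 connected region. The outline is a single polygon with 14 vertices. Extrusion per mm of travel: 0.4 × 0.28 / (π × 0.875²) = 0.046564. Accumulating E over each segment gives final E = 1.6858.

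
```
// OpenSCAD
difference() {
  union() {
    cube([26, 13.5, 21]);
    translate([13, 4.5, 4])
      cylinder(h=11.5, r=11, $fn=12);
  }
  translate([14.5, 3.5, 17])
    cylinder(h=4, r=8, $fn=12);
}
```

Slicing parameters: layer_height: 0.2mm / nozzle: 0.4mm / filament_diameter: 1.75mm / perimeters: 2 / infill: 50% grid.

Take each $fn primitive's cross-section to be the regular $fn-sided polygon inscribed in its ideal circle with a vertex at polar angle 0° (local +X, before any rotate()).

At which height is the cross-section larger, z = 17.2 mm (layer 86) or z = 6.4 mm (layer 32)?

layer 32 (z = 6.4 mm)

Layer 86 (z = 17.2): the cube is present — its section is the full 26×13.5 rectangle (area 351.00 mm²); the cylinder at (13, 4.5) does not reach this height (z outside [4, 15.5]); Taking the union: only the 26×13.5 cube is present, so the union is just that shape — area = 351.00 mm²; the r=8 cylinder at (14.5, 3.5) gives a regular 12-gon of circumradius 8 (constant along its height) (area = (12/2)·8.000²·sin(360°/12) = 192.00 mm²); Taking the first minus the rest: starting from that combined region (351.00 mm²), the r=8 cylinder at (14.5, 3.5) partially overlaps it — only the 148.72 mm² overlap (of its 192.00 mm²) is removed, clipping the outline — area = 202.28 mm². So its area = 202.28 mm². Layer 32 (z = 6.4): the cube is present — its section is the full 26×13.5 rectangle (area 351.00 mm²); the r=11 cylinder at (13, 4.5) gives a regular 12-gon of circumradius 11 (constant along its height) (area = (12/2)·11.000²·sin(360°/12) = 363.00 mm²); Merging all regions: the regions partially overlap — summed areas 714.00 mm² minus the doubly-counted overlap 260.90 mm² gives 453.10 mm² — area = 453.10 mm²; the cylinder at (14.5, 3.5) is not intersected at this z (z outside [17, 21]); Taking the first minus the rest: none of the subtracted shapes is present at this height, so the result so far is unchanged — area = 453.10 mm². So its area = 453.10 mm². Layer 32 is larger (453.10 vs 202.28 mm²).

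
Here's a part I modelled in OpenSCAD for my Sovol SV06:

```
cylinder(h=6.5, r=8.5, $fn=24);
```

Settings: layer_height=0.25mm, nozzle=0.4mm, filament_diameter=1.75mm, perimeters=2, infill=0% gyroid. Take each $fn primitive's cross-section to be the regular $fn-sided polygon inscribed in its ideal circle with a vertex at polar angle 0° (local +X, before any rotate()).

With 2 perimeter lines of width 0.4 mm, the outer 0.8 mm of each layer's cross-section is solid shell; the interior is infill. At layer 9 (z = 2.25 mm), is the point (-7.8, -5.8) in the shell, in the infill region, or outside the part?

outside

At z = 2.25 mm: the r=8.5 cylinder contributes a regular 24-gon of circumradius 8.5. Overall, the cross-section is a single solid region. The nearest boundary edge runs (-7.36, -4.25)→(-6.01, -6.01); distance from the point to it = 1.29 mm. The point is not inside any of the regions above, so it lies outside the cross-section (1.29 mm from the nearest boundary).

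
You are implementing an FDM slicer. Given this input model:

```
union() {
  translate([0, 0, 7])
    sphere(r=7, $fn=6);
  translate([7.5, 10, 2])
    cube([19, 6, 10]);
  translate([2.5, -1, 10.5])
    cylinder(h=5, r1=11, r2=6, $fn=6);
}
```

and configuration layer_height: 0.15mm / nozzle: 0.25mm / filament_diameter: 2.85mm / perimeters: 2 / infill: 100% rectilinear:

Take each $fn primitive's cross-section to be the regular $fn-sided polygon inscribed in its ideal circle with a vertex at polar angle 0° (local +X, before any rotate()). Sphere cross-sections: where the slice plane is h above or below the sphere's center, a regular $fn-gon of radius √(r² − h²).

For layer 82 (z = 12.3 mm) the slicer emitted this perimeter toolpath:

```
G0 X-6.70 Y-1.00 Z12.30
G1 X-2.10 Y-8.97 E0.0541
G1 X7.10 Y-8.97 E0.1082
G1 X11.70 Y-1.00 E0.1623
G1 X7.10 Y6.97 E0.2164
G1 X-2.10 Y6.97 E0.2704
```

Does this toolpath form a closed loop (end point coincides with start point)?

no

Start point (G0): (-6.70, -1.00). End point (last G1): the path does not return to the start — open.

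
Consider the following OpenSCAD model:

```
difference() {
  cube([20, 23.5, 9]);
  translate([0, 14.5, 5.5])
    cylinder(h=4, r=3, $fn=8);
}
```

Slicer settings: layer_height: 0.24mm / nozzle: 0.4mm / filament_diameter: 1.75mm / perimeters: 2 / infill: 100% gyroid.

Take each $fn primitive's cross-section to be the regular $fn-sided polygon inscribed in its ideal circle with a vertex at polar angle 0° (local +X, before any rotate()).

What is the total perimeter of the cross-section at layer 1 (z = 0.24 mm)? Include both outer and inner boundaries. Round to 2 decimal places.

87.00 mm

At z = 0.24 mm: the 20×23.5 cube contributes its full rectangle (perimeter 87.00 mm); the cylinder at (0, 14.5) is absent (z outside [5.5, 9.5]); Subtracting the remaining from the first: none of the subtracted shapes is present at this height, so the 20×23.5 cube is unchanged — boundary = 87.00 mm. Overall, the cross-section is a single solid region. Total boundary length (outer) = 87.00 mm.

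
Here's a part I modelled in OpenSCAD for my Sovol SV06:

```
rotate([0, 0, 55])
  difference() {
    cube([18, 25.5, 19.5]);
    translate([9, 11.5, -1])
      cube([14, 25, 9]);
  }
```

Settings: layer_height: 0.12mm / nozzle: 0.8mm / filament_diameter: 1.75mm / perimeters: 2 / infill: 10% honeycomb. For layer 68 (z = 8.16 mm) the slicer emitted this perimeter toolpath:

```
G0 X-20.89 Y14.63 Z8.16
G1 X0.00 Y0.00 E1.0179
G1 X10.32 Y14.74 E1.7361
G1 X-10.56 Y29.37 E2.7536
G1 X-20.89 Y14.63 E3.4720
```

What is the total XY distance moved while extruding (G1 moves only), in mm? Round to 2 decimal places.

86.99 mm

Sum the Euclidean lengths of each G1 segment: total = 86.99 mm.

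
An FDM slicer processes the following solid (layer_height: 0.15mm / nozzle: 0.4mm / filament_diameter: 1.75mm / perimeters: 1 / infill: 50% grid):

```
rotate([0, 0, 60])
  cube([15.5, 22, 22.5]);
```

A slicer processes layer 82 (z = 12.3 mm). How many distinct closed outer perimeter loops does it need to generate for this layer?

At z = 12.3 mm: the 15.5×22 cube contributes its full rectangle; (rotated 60° about Z; rotation is an isometry so areas/perimeters/island counts are preserved). The result has 1 disconnected region.

1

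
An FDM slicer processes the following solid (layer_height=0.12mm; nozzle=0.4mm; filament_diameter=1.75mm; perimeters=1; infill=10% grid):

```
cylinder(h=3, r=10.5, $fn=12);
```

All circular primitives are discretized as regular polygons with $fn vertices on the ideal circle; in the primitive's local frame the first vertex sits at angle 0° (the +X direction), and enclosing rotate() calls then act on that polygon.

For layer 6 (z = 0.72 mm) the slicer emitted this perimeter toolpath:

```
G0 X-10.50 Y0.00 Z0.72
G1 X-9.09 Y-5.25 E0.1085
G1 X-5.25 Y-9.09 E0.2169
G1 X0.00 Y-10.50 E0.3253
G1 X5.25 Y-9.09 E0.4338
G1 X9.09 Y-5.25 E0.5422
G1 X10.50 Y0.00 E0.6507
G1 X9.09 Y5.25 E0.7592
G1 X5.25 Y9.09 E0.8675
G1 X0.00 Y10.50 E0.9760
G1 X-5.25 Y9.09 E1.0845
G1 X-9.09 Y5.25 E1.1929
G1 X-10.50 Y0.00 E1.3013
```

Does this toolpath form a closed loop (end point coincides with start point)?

Start point (G0): (-10.50, 0.00). End point (last G1): the path returns to the start — closed.

yes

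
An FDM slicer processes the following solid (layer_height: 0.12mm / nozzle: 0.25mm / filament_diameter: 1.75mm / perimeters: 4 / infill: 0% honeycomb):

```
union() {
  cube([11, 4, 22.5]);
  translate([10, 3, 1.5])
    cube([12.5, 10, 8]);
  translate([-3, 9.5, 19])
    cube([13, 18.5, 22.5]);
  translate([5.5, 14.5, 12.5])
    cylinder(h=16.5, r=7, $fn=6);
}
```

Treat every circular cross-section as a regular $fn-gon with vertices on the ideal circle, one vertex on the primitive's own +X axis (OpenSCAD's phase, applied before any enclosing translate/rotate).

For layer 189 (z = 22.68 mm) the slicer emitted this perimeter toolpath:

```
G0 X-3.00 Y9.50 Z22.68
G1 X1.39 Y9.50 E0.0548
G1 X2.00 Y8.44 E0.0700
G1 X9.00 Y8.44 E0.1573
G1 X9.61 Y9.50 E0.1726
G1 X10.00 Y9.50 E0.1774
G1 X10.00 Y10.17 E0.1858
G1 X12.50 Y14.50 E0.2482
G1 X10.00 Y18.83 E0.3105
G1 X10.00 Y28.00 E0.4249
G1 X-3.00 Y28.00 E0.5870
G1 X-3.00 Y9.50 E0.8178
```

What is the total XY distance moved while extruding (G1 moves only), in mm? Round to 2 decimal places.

65.57 mm

Sum the Euclidean lengths of each G1 segment: total = 65.57 mm.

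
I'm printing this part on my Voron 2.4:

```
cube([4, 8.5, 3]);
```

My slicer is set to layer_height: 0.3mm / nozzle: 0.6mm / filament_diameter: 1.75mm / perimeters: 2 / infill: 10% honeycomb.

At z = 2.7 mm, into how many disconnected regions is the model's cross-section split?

1

At z = 2.7 mm: the cube (footprint 4×8.5) is included at this height. The result has 1 disconnected region.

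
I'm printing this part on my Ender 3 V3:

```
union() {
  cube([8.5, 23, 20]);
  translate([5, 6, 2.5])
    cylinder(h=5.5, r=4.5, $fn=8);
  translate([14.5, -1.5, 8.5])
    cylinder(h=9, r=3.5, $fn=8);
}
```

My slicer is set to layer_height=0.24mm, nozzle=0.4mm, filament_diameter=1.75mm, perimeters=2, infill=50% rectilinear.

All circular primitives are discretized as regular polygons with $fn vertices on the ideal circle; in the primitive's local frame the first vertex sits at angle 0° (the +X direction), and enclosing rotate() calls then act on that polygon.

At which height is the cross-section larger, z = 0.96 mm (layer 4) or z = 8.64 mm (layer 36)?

layer 36 (z = 8.64 mm)

Layer 4 (z = 0.96): the cube is present — its section is the full 8.5×23 rectangle (area 195.50 mm²); the cylinder at (5, 6) does not reach this height (z outside [2.5, 8]); the cylinder at (14.5, -1.5) does not reach this height (z outside [8.5, 17.5]); Merging all regions: only the 8.5×23 cube is present, so the union is just that shape — area = 195.50 mm². So its area = 195.50 mm². Layer 36 (z = 8.64): the cube (footprint 8.5×23) is included at this height (area 195.50 mm²); the cylinder at (5, 6) is not intersected at this z (z outside [2.5, 8]); the r=3.5 cylinder at (14.5, -1.5) contributes a regular 8-gon of circumradius 3.5 (area = (8/2)·3.500²·sin(360°/8) = 34.65 mm²); Combining (union): the 2 present regions are separate (no shared area or edge), so areas and boundary lengths simply add and each stays a separate island — area = 230.15 mm². So its area = 230.15 mm². Layer 36 is larger (230.15 vs 195.50 mm²).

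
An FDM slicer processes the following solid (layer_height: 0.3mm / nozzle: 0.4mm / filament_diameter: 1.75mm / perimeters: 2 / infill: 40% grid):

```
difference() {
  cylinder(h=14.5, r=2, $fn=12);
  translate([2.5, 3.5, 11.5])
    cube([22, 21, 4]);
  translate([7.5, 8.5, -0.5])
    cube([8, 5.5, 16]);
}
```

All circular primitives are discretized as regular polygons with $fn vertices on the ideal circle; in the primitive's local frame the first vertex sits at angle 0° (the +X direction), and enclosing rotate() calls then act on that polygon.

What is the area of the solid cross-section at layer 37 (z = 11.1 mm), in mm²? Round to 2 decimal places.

At z = 11.1 mm: the r=2 cylinder gives a regular 12-gon of circumradius 2 (constant along its height) (area = (12/2)·2.000²·sin(360°/12) = 12.00 mm²); the cube at (2.5, 3.5) does not reach this height (z outside [11.5, 15.5]); the cube at (7.5, 8.5) is present — its section is the full 8×5.5 rectangle (area 44.00 mm²); After the difference (first − rest): starting from the r=2 cylinder (12.00 mm²), the 8×5.5 cube at (7.5, 8.5) misses the remaining region (no effect) — area = 12.00 mm². Overall, the cross-section is a single solid region. Net area = 12.00 mm².

12.00 mm²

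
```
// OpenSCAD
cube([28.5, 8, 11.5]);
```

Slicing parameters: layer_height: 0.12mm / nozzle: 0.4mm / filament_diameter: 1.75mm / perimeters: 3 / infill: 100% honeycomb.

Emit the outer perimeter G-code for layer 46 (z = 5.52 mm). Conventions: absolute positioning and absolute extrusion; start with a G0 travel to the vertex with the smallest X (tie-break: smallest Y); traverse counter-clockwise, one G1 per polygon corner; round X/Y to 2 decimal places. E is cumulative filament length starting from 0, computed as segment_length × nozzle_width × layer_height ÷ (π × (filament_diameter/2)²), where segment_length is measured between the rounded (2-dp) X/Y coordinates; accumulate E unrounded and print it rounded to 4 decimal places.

G0 X0.00 Y0.00 Z5.52
G1 X28.50 Y0.00 E0.5687
G1 X28.50 Y8.00 E0.7284
G1 X0.00 Y8.00 E1.2971
G1 X0.00 Y0.00 E1.4568

At z = 5.52 mm: the 28.5×8 cube contributes its full rectangle. The outline is a single polygon with 4 vertices. Extrusion per mm of travel: 0.4 × 0.12 / (π × 0.875²) = 0.019956. Accumulating E over each segment gives final E = 1.4568.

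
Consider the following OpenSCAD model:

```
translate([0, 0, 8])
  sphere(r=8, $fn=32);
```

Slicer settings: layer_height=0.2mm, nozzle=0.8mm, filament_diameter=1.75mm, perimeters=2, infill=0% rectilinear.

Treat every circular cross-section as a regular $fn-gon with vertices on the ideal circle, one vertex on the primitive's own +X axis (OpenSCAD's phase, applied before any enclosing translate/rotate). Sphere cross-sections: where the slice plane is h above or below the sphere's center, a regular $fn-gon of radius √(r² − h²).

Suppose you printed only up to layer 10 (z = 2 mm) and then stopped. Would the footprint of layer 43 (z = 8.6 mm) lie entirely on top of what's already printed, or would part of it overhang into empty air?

part overhangs

Compare the two slices. At z = 2: the sphere: section is a regular 32-gon, circumradius = √(r²−h²) = √(8²−6²) = 5.292 (area = (32/2)·5.292²·sin(360°/32) = 87.40 mm²). At z = 8.6: the r=8 sphere contributes a regular 32-gon of circumradius √(8²−0.6²) = 7.977 (area = (32/2)·7.977²·sin(360°/32) = 198.65 mm²). Checking containment: at z = 8.6 the cross-section extends beyond the z = 2 cross-section by about 111.25 mm².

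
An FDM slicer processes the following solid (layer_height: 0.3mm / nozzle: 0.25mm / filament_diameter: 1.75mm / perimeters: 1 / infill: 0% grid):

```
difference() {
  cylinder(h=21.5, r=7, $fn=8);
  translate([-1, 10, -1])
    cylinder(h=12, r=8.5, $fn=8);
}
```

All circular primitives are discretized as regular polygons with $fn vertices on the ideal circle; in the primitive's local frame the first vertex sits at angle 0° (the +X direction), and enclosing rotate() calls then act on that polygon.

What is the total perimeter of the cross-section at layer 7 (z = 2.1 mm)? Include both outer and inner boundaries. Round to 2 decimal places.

At z = 2.1 mm: the cylinder: section is a regular 8-gon, circumradius r=7 (perimeter = 2·8·7.000·sin(180°/8) = 42.86 mm); the r=8.5 cylinder at (-1, 10) gives a regular 8-gon of circumradius 8.5 (constant along its height) (perimeter = 2·8·8.500·sin(180°/8) = 52.04 mm); After the difference (first − rest): starting from the r=7 cylinder, the r=8.5 cylinder at (-1, 10) partially overlaps it — only the 34.44 mm² overlap (of its 204.35 mm²) is removed, clipping the outline — boundary = 41.79 mm. Overall, the cross-section is a single solid region. Total boundary length (outer) = 41.79 mm.

41.79 mm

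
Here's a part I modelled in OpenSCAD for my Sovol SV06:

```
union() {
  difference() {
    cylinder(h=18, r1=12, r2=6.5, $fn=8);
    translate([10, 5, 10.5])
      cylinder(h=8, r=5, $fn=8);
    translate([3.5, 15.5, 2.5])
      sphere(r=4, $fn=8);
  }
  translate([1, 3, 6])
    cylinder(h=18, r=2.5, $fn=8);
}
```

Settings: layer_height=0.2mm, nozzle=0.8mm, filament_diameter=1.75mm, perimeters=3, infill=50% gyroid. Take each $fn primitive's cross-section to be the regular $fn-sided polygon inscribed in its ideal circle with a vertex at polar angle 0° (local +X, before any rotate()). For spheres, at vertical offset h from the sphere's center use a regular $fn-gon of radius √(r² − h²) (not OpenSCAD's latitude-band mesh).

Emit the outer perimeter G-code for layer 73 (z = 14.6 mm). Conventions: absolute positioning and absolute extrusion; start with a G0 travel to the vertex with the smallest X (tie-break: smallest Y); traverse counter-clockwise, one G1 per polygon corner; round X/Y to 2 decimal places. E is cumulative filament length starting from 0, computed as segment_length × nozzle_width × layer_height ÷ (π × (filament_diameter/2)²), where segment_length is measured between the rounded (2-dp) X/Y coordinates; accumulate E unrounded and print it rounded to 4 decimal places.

At z = 14.6 mm: the cone (r1=12→r2=6.5) has section circumradius 7.539 here — a regular 8-gon; the r=5 cylinder at (10, 5) gives a regular 8-gon of circumradius 5 (constant along its height); the sphere at (3.5, 15.5) is absent (|z−center|=12.100 > r=4); After the difference (first − rest): starting from the cone, the r=5 cylinder at (10, 5) partially overlaps it — only the 1.82 mm² overlap (of its 70.71 mm²) is removed, clipping the outline — 1 connected region; the cylinder at (1, 3): section is a regular 8-gon, circumradius r=2.5; Merging all regions: the r=2.5 cylinder at (1, 3) lies entirely inside the result so far, so the union is just the result so far — 1 connected region. The outline is a single polygon with 11 vertices. Extrusion per mm of travel: 0.8 × 0.2 / (π × 0.875²) = 0.066520. Accumulating E over each segment gives final E = 3.0882.

G0 X-7.54 Y0.00 Z14.60
G1 X-5.33 Y-5.33 E0.3838
G1 X0.00 Y-7.54 E0.7676
G1 X5.33 Y-5.33 E1.1515
G1 X7.54 Y0.00 E1.5353
G1 X7.03 Y1.23 E1.6239
G1 X6.46 Y1.46 E1.6648
G1 X5.00 Y5.00 E1.9195
G1 X5.17 Y5.40 E1.9484
G1 X0.00 Y7.54 E2.3206
G1 X-5.33 Y5.33 E2.7044
G1 X-7.54 Y0.00 E3.0882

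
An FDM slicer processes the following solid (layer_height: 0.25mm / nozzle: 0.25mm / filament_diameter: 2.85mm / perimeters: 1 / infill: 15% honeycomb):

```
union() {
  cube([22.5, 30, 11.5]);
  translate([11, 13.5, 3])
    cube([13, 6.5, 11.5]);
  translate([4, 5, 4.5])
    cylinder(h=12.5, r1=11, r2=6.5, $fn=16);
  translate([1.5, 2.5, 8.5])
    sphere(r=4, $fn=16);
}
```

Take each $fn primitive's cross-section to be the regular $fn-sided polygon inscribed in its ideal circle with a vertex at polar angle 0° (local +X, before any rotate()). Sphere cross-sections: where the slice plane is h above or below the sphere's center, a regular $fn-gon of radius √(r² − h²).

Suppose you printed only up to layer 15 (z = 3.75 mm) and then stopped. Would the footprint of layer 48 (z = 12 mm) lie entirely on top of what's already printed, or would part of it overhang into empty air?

part overhangs

Compare the two slices. At z = 3.75: the 22.5×30 cube contributes its full rectangle (area 675.00 mm²); the 13×6.5 cube at (11, 13.5) contributes its full rectangle (area 84.50 mm²); the cone at (4, 5) does not reach this height (z outside [4.5, 17]); the sphere at (1.5, 2.5) is absent (|z−center|=4.750 > r=4); Taking the union: the regions partially overlap — summed areas 759.50 mm² minus the doubly-counted overlap 74.75 mm² gives 684.75 mm² — area = 684.75 mm². At z = 12: the cube does not reach this height (z outside [0, 11.5]); the cube at (11, 13.5) is present — its section is the full 13×6.5 rectangle (area 84.50 mm²); the cone at (4, 5) (r1=11→r2=6.5) has section circumradius 8.300 here — a regular 16-gon (area = (16/2)·8.300²·sin(360°/16) = 210.90 mm²); the r=4 sphere at (1.5, 2.5) contributes a regular 16-gon of circumradius √(4²−3.5²) = 1.936 (area = (16/2)·1.936²·sin(360°/16) = 11.48 mm²); Combining (union): the regions partially overlap — summed areas 306.88 mm² minus the doubly-counted overlap 11.48 mm² gives 295.40 mm² — area = 295.40 mm². Checking containment: at z = 12 the cross-section extends beyond the z = 3.75 cross-section by about 68.50 mm².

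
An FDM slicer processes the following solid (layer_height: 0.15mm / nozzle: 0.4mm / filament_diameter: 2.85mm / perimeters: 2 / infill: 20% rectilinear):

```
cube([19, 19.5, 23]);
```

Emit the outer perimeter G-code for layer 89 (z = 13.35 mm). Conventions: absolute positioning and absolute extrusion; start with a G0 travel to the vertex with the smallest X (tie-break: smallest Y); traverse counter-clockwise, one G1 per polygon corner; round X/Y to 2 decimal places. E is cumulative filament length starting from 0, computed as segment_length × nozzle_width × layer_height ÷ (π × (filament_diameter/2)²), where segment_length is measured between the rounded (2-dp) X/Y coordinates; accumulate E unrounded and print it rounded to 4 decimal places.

G0 X0.00 Y0.00 Z13.35
G1 X19.00 Y0.00 E0.1787
G1 X19.00 Y19.50 E0.3621
G1 X0.00 Y19.50 E0.5408
G1 X0.00 Y0.00 E0.7242

At z = 13.35 mm: the 19×19.5 cube contributes its full rectangle. The outline is a single polygon with 4 vertices. Extrusion per mm of travel: 0.4 × 0.15 / (π × 1.425²) = 0.009405. Accumulating E over each segment gives final E = 0.7242.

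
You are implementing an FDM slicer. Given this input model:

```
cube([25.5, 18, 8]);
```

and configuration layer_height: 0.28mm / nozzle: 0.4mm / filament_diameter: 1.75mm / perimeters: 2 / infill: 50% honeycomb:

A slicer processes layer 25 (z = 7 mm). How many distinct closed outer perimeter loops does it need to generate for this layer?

At z = 7 mm: the 25.5×18 cube contributes its full rectangle. The result has 1 disconnected region.

1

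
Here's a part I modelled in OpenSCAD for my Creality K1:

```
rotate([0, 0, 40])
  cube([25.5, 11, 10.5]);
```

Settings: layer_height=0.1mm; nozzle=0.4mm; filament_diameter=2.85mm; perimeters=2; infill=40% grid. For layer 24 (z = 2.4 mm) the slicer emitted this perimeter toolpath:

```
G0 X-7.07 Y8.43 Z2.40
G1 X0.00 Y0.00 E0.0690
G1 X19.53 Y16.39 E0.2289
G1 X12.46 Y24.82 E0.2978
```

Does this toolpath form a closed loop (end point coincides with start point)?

no

Start point (G0): (-7.07, 8.43). End point (last G1): the path does not return to the start — open.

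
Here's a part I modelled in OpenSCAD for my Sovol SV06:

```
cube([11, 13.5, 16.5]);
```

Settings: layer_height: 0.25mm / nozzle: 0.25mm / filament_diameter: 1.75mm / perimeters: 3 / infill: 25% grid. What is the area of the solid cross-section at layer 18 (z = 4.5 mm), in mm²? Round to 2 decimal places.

148.50 mm²

At z = 4.5 mm: the cube (footprint 11×13.5) is included at this height (area 148.50 mm²). Overall, the cross-section is a single solid region. Net area = 148.50 mm².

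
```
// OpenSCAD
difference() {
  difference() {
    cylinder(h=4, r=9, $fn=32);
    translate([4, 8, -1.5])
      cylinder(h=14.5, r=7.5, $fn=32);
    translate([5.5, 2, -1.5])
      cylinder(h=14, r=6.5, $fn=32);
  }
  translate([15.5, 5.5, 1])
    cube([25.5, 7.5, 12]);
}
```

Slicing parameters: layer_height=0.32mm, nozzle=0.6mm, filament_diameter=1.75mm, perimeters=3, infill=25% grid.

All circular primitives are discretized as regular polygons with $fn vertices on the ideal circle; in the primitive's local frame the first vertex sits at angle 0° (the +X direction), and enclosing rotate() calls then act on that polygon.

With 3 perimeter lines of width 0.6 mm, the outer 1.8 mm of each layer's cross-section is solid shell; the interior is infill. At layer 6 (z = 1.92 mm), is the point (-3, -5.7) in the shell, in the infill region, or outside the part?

infill

At z = 1.92 mm: the r=9 cylinder gives a regular 32-gon of circumradius 9 (constant along its height); the r=7.5 cylinder at (4, 8) gives a regular 32-gon of circumradius 7.5 (constant along its height); the r=6.5 cylinder at (5.5, 2) contributes a regular 32-gon of circumradius 6.5; After the difference (first − rest): starting from the r=9 cylinder, the r=7.5 cylinder at (4, 8) partially overlaps it — only the 72.35 mm² overlap (of its 175.58 mm²) is removed, clipping the outline; the r=6.5 cylinder at (5.5, 2) partially overlaps it — only the 44.38 mm² overlap (of its 131.88 mm²) is removed, clipping the outline — 1 connected region; the 25.5×7.5 cube at (15.5, 5.5) contributes its full rectangle; Taking the first minus the rest: starting from the result so far, the 25.5×7.5 cube at (15.5, 5.5) misses the remaining region (no effect) — 1 connected region. Overall, the cross-section is a single solid region. The nearest boundary edge runs (-3.44, -8.31)→(-5.00, -7.48); distance from the point to it = 2.52 mm. The point is inside the cross-section and 2.52 mm from the nearest boundary — more than the 1.8 mm shell width (3 × 0.6), so it's in the infill interior.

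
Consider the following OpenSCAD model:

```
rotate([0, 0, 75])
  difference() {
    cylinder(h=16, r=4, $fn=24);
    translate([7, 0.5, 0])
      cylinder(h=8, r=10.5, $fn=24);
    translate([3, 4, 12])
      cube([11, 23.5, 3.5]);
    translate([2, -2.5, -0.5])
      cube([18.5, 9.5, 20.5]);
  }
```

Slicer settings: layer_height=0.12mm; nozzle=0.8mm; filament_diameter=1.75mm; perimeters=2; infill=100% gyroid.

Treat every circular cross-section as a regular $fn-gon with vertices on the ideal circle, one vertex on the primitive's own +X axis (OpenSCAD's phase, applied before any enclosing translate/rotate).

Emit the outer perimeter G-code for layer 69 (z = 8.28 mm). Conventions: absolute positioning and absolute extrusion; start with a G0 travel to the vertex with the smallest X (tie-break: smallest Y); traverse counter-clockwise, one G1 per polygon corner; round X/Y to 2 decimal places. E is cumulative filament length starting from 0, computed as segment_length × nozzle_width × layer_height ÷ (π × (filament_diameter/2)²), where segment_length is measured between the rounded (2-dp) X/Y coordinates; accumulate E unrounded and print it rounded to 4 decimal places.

At z = 8.28 mm: the r=4 cylinder gives a regular 24-gon of circumradius 4 (constant along its height); the cylinder at (7, 0.5) is absent (z outside [0, 8]); the cube at (3, 4) is not intersected at this z (z outside [12, 15.5]); the cube at (2, -2.5) is present — its section is the full 18.5×9.5 rectangle; After the difference (first − rest): starting from the r=4 cylinder, the 18.5×9.5 cube at (2, -2.5) partially overlaps it — only the 9.06 mm² overlap (of its 175.75 mm²) is removed, clipping the outline — 1 connected region; (rotated 75° about Z; rotation is an isometry so areas/perimeters/island counts are preserved). The outline is a single polygon with 20 vertices. Extrusion per mm of travel: 0.8 × 0.12 / (π × 0.875²) = 0.039912. Accumulating E over each segment gives final E = 1.0063.

G0 X-4.00 Y0.00 Z8.28
G1 X-3.86 Y-1.04 E0.0419
G1 X-3.46 Y-2.00 E0.0834
G1 X-2.83 Y-2.83 E0.1250
G1 X-2.00 Y-3.46 E0.1666
G1 X-1.04 Y-3.86 E0.2081
G1 X0.00 Y-4.00 E0.2500
G1 X1.04 Y-3.86 E0.2918
G1 X2.00 Y-3.46 E0.3334
G1 X2.83 Y-2.83 E0.3749
G1 X3.46 Y-2.00 E0.4165
G1 X3.86 Y-1.04 E0.4580
G1 X4.00 Y0.00 E0.4999
G1 X3.86 Y1.04 E0.5418
G1 X3.46 Y2.00 E0.5833
G1 X3.21 Y2.33 E0.5998
G1 X2.93 Y1.28 E0.6432
G1 X-2.83 Y2.83 E0.8813
G1 X-3.46 Y2.00 E0.9229
G1 X-3.86 Y1.04 E0.9644
G1 X-4.00 Y0.00 E1.0063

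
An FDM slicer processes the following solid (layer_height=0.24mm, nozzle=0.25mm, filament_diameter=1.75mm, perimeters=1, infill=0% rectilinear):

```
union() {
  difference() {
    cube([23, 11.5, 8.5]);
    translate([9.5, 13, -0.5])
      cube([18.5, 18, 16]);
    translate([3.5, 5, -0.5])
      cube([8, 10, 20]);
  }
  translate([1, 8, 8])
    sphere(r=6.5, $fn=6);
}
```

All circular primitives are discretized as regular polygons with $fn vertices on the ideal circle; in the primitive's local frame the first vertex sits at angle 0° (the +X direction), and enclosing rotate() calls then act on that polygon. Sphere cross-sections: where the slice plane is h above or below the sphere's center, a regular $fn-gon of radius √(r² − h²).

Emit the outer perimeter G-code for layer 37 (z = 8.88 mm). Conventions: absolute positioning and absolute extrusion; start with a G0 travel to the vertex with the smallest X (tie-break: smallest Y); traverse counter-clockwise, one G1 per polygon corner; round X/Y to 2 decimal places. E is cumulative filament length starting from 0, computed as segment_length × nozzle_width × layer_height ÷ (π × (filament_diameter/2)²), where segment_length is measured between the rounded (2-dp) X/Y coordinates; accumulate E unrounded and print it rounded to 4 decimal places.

At z = 8.88 mm: the cube is absent (z outside [0, 8.5]); the cube at (9.5, 13) is present — its section is the full 18.5×18 rectangle; the cube at (3.5, 5) is present — its section is the full 8×10 rectangle; Taking the first minus the rest: the first operand is absent here, so nothing remains; the sphere at (1, 8): section is a regular 6-gon, circumradius = √(r²−h²) = √(6.5²−0.88²) = 6.440; Taking the union: only the r=6.5 sphere at (1, 8) is present, so the union is just that shape — 1 connected region. The outline is a single polygon with 6 vertices. Extrusion per mm of travel: 0.25 × 0.24 / (π × 0.875²) = 0.024945. Accumulating E over each segment gives final E = 0.9641.

G0 X-5.44 Y8.00 Z8.88
G1 X-2.22 Y2.42 E0.1607
G1 X4.22 Y2.42 E0.3214
G1 X7.44 Y8.00 E0.4821
G1 X4.22 Y13.58 E0.6428
G1 X-2.22 Y13.58 E0.8034
G1 X-5.44 Y8.00 E0.9641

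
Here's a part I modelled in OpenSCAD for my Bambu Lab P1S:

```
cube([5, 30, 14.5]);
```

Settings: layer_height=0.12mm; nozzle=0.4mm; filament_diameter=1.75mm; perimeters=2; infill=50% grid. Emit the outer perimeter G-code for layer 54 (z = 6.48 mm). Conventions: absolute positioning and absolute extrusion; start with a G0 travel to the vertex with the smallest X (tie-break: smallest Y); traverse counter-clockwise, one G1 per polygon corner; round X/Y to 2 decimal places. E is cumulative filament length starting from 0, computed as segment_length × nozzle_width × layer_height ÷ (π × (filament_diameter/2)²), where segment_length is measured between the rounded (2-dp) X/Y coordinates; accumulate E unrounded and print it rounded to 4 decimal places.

At z = 6.48 mm: the 5×30 cube contributes its full rectangle. The outline is a single polygon with 4 vertices. Extrusion per mm of travel: 0.4 × 0.12 / (π × 0.875²) = 0.019956. Accumulating E over each segment gives final E = 1.3969.

G0 X0.00 Y0.00 Z6.48
G1 X5.00 Y0.00 E0.0998
G1 X5.00 Y30.00 E0.6985
G1 X0.00 Y30.00 E0.7982
G1 X0.00 Y0.00 E1.3969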